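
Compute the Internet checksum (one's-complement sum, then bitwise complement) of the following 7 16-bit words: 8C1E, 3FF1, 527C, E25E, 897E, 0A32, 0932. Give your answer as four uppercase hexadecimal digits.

One's-complement addition (fold any carry out of bit 15 back into bit 0):
  0x8C1E + 0x3FF1 = 0x0CC0F
  0xCC0F + 0x527C = 0x11E8B → wrap carry → 0x1E8C
  0x1E8C + 0xE25E = 0x100EA → wrap carry → 0x00EB
  0x00EB + 0x897E = 0x08A69
  0x8A69 + 0x0A32 = 0x0949B
  0x949B + 0x0932 = 0x09DCD
One's-complement sum = 0x9DCD.
Checksum = ~0x9DCD & 0xFFFF = 0x6232.

6232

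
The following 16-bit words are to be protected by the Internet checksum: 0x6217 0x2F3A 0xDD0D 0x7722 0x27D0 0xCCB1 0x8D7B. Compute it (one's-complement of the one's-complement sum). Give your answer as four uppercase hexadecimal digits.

One's-complement addition (fold any carry out of bit 15 back into bit 0):
  0x6217 + 0x2F3A = 0x09151
  0x9151 + 0xDD0D = 0x16E5E → wrap carry → 0x6E5F
  0x6E5F + 0x7722 = 0x0E581
  0xE581 + 0x27D0 = 0x10D51 → wrap carry → 0x0D52
  0x0D52 + 0xCCB1 = 0x0DA03
  0xDA03 + 0x8D7B = 0x1677E → wrap carry → 0x677F
One's-complement sum = 0x677F.
Checksum = ~0x677F & 0xFFFF = 0x9880.

9880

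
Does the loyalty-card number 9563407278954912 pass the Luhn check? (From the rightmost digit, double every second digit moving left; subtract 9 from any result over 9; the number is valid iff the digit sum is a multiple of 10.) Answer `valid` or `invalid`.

invalid

From the right, keep odd positions and double even positions (subtract 9 from any doubled value over 9):
  doubled (positions 2,4,...): 2 8 9 5 5 8 3 9 → sum 49
  kept (positions 1,3,...): 2 9 5 8 2 0 3 5 → sum 34
Total = 83.
83 mod 10 = 3, so the number is invalid.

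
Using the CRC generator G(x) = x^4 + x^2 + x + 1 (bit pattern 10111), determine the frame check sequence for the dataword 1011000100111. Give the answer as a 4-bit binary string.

Append 4 zeros: 10110001001110000. Divide by 10111 (XOR where the leading bit is 1):
  pos 0: 10110 XOR 10111 = 00001
  pos 4: 10010 XOR 10111 = 00101
  pos 6: 10101 XOR 10111 = 00010
  pos 9: 10110 XOR 10111 = 00001
Remainder (last 4 bits) = 1000. This is the CRC / FCS.

1000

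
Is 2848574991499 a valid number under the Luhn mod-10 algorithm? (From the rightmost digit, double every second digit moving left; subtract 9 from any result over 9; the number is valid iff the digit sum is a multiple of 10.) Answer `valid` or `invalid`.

invalid

From the right, keep odd positions and double even positions (subtract 9 from any doubled value over 9):
  doubled (positions 2,4,...): 9 2 9 5 7 7 → sum 39
  kept (positions 1,3,...): 9 4 9 4 5 4 2 → sum 37
Total = 76.
76 mod 10 = 6, so the number is invalid.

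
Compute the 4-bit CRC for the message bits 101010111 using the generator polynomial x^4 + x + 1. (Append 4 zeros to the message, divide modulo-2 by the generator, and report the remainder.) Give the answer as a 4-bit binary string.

0100

Append 4 zeros: 1010101110000. Divide by 10011 (XOR where the leading bit is 1):
  pos 0: 10101 XOR 10011 = 00110
  pos 2: 11001 XOR 10011 = 01010
  pos 3: 10101 XOR 10011 = 00110
  pos 5: 11010 XOR 10011 = 01001
  pos 6: 10010 XOR 10011 = 00001
Remainder (last 4 bits) = 0100. This is the CRC / FCS.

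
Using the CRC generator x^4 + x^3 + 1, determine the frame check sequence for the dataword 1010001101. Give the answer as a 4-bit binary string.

1010

Append 4 zeros: 10100011010000. Divide by 11001 (XOR where the leading bit is 1):
  pos 0: 10100 XOR 11001 = 01101
  pos 1: 11010 XOR 11001 = 00011
  pos 4: 11110 XOR 11001 = 00111
  pos 6: 11110 XOR 11001 = 00111
  pos 8: 11100 XOR 11001 = 00101
Remainder (last 4 bits) = 1010. This is the CRC / FCS.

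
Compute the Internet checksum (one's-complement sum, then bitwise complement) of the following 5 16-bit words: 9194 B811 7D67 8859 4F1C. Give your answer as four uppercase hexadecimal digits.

617C

One's-complement addition (fold any carry out of bit 15 back into bit 0):
  0x9194 + 0xB811 = 0x149A5 → wrap carry → 0x49A6
  0x49A6 + 0x7D67 = 0x0C70D
  0xC70D + 0x8859 = 0x14F66 → wrap carry → 0x4F67
  0x4F67 + 0x4F1C = 0x09E83
One's-complement sum = 0x9E83.
Checksum = ~0x9E83 & 0xFFFF = 0x617C.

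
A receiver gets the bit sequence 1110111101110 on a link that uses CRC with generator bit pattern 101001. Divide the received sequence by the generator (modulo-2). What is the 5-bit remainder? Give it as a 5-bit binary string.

00000

Modulo-2 division of 1110111101110 by 101001:
  pos 0: 111011 XOR 101001 = 010010
  pos 1: 100101 XOR 101001 = 001100
  pos 3: 110010 XOR 101001 = 011011
  pos 4: 110111 XOR 101001 = 011110
  pos 5: 111101 XOR 101001 = 010100
  pos 6: 101001 XOR 101001 = 000000
Remainder = 00000 (zero — the frame passes the CRC check).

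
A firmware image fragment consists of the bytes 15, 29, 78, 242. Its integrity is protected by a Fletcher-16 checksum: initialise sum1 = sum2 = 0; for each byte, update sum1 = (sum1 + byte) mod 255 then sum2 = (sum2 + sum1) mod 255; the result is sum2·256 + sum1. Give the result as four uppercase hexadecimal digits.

Running sums (mod 255):
  after byte 0 (15): sum1=15, sum2=15
  after byte 1 (29): sum1=44, sum2=59
  after byte 2 (78): sum1=122, sum2=181
  after byte 3 (242): sum1=109, sum2=35
Checksum = sum2·256 + sum1 = 35·256 + 109 = 9069 = 0x236D.

236D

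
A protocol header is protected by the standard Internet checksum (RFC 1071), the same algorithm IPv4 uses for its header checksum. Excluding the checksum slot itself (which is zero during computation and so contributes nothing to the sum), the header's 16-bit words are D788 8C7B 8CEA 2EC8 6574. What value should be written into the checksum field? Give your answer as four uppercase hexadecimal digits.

7AD4

One's-complement addition (fold any carry out of bit 15 back into bit 0):
  0xD788 + 0x8C7B = 0x16403 → wrap carry → 0x6404
  0x6404 + 0x8CEA = 0x0F0EE
  0xF0EE + 0x2EC8 = 0x11FB6 → wrap carry → 0x1FB7
  0x1FB7 + 0x6574 = 0x0852B
One's-complement sum = 0x852B.
Checksum = ~0x852B & 0xFFFF = 0x7AD4.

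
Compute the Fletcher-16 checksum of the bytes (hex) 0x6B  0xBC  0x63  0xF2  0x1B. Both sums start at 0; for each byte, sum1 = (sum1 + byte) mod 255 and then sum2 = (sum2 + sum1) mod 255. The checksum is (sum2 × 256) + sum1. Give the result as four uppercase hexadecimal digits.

Running sums (mod 255):
  after byte 0 (0x6B): sum1=107, sum2=107
  after byte 1 (0xBC): sum1=40, sum2=147
  after byte 2 (0x63): sum1=139, sum2=31
  after byte 3 (0xF2): sum1=126, sum2=157
  after byte 4 (0x1B): sum1=153, sum2=55
Checksum = sum2·256 + sum1 = 55·256 + 153 = 14233 = 0x3799.

3799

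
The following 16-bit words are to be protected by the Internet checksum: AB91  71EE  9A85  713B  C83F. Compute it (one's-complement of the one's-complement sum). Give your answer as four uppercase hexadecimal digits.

0E7F

One's-complement addition (fold any carry out of bit 15 back into bit 0):
  0xAB91 + 0x71EE = 0x11D7F → wrap carry → 0x1D80
  0x1D80 + 0x9A85 = 0x0B805
  0xB805 + 0x713B = 0x12940 → wrap carry → 0x2941
  0x2941 + 0xC83F = 0x0F180
One's-complement sum = 0xF180.
Checksum = ~0xF180 & 0xFFFF = 0x0E7F.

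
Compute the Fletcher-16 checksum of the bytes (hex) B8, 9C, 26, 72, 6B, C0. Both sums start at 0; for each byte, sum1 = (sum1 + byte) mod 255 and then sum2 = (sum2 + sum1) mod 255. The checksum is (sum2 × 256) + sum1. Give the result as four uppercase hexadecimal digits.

EA1A

Running sums (mod 255):
  after byte 0 (B8): sum1=184, sum2=184
  after byte 1 (9C): sum1=85, sum2=14
  after byte 2 (26): sum1=123, sum2=137
  after byte 3 (72): sum1=237, sum2=119
  after byte 4 (6B): sum1=89, sum2=208
  after byte 5 (C0): sum1=26, sum2=234
Checksum = sum2·256 + sum1 = 234·256 + 26 = 59930 = 0xEA1A.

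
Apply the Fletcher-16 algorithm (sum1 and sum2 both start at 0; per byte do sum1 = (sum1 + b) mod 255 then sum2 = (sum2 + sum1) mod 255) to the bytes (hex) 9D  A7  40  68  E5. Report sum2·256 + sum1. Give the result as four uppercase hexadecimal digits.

2AD3

Running sums (mod 255):
  after byte 0 (9D): sum1=157, sum2=157
  after byte 1 (A7): sum1=69, sum2=226
  after byte 2 (40): sum1=133, sum2=104
  after byte 3 (68): sum1=237, sum2=86
  after byte 4 (E5): sum1=211, sum2=42
Checksum = sum2·256 + sum1 = 42·256 + 211 = 10963 = 0x2AD3.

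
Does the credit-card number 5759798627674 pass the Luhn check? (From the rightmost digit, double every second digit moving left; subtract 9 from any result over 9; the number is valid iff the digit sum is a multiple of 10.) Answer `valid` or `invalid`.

From the right, keep odd positions and double even positions (subtract 9 from any doubled value over 9):
  doubled (positions 2,4,...): 5 5 3 9 9 5 → sum 36
  kept (positions 1,3,...): 4 6 2 8 7 5 5 → sum 37
Total = 73.
73 mod 10 = 3, so the number is invalid.

invalid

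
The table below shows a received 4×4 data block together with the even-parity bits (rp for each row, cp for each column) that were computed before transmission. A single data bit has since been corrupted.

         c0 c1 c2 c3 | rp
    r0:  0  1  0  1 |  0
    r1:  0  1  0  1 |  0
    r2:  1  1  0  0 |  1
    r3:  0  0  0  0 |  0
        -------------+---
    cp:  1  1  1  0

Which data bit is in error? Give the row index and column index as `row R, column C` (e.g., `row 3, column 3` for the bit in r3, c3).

row 2, column 2

Recompute each row's even parity and compare to rp:
  r0: data parity 0, sent rp 0 → ok
  r1: data parity 0, sent rp 0 → ok
  r2: data parity 0, sent rp 1 → mismatch
  r3: data parity 0, sent rp 0 → ok
Recompute each column's even parity and compare to cp:
  c0: data parity 1, sent cp 1 → ok
  c1: data parity 1, sent cp 1 → ok
  c2: data parity 0, sent cp 1 → mismatch
  c3: data parity 0, sent cp 0 → ok
Exactly one row (r2) and one column (c2) fail → the flipped bit is at their intersection.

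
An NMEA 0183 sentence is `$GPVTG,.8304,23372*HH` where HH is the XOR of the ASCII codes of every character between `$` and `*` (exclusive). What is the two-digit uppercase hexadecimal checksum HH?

XOR the ASCII codes of the payload characters:
  'G' = 0x47 → acc = 0x47
  'P' = 0x50 → acc = 0x17
  'V' = 0x56 → acc = 0x41
  'T' = 0x54 → acc = 0x15
  'G' = 0x47 → acc = 0x52
  ',' = 0x2C → acc = 0x7E
  '.' = 0x2E → acc = 0x50
  '8' = 0x38 → acc = 0x68
  '3' = 0x33 → acc = 0x5B
  '0' = 0x30 → acc = 0x6B
  '4' = 0x34 → acc = 0x5F
  ',' = 0x2C → acc = 0x73
  '2' = 0x32 → acc = 0x41
  '3' = 0x33 → acc = 0x72
  '3' = 0x33 → acc = 0x41
  '7' = 0x37 → acc = 0x76
  '2' = 0x32 → acc = 0x44
Checksum = 0x44.

44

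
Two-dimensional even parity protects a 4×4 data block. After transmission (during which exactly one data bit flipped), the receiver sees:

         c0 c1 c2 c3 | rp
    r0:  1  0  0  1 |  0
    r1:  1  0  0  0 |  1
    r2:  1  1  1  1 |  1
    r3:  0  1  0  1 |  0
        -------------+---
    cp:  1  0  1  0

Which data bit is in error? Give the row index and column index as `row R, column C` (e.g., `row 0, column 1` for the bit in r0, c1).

row 2, column 3

Recompute each row's even parity and compare to rp:
  r0: data parity 0, sent rp 0 → ok
  r1: data parity 1, sent rp 1 → ok
  r2: data parity 0, sent rp 1 → mismatch
  r3: data parity 0, sent rp 0 → ok
Recompute each column's even parity and compare to cp:
  c0: data parity 1, sent cp 1 → ok
  c1: data parity 0, sent cp 0 → ok
  c2: data parity 1, sent cp 1 → ok
  c3: data parity 1, sent cp 0 → mismatch
Exactly one row (r2) and one column (c3) fail → the flipped bit is at their intersection.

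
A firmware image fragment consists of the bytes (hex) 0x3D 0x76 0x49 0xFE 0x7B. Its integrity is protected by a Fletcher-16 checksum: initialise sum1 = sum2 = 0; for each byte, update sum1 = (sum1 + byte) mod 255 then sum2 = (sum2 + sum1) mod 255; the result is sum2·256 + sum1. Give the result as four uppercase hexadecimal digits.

6177

Running sums (mod 255):
  after byte 0 (0x3D): sum1=61, sum2=61
  after byte 1 (0x76): sum1=179, sum2=240
  after byte 2 (0x49): sum1=252, sum2=237
  after byte 3 (0xFE): sum1=251, sum2=233
  after byte 4 (0x7B): sum1=119, sum2=97
Checksum = sum2·256 + sum1 = 97·256 + 119 = 24951 = 0x6177.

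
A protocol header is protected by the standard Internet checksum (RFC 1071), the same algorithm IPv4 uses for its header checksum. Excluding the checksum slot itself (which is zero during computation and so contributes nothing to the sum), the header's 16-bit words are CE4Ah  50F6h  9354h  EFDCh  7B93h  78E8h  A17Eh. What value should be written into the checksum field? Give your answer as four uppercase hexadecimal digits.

C792

One's-complement addition (fold any carry out of bit 15 back into bit 0):
  0xCE4A + 0x50F6 = 0x11F40 → wrap carry → 0x1F41
  0x1F41 + 0x9354 = 0x0B295
  0xB295 + 0xEFDC = 0x1A271 → wrap carry → 0xA272
  0xA272 + 0x7B93 = 0x11E05 → wrap carry → 0x1E06
  0x1E06 + 0x78E8 = 0x096EE
  0x96EE + 0xA17E = 0x1386C → wrap carry → 0x386D
One's-complement sum = 0x386D.
Checksum = ~0x386D & 0xFFFF = 0xC792.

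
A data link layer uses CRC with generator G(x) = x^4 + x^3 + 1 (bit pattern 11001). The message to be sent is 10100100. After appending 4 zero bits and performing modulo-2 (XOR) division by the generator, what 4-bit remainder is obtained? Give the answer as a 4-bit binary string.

0111

Append 4 zeros: 101001000000. Divide by 11001 (XOR where the leading bit is 1):
  pos 0: 10100 XOR 11001 = 01101
  pos 1: 11011 XOR 11001 = 00010
  pos 4: 10000 XOR 11001 = 01001
  pos 5: 10010 XOR 11001 = 01011
  pos 6: 10110 XOR 11001 = 01111
  pos 7: 11110 XOR 11001 = 00111
Remainder (last 4 bits) = 0111. This is the CRC / FCS.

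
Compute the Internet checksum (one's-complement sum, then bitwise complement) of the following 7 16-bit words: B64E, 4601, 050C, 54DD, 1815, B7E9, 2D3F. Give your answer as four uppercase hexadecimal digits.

AC88

One's-complement addition (fold any carry out of bit 15 back into bit 0):
  0xB64E + 0x4601 = 0x0FC4F
  0xFC4F + 0x050C = 0x1015B → wrap carry → 0x015C
  0x015C + 0x54DD = 0x05639
  0x5639 + 0x1815 = 0x06E4E
  0x6E4E + 0xB7E9 = 0x12637 → wrap carry → 0x2638
  0x2638 + 0x2D3F = 0x05377
One's-complement sum = 0x5377.
Checksum = ~0x5377 & 0xFFFF = 0xAC88.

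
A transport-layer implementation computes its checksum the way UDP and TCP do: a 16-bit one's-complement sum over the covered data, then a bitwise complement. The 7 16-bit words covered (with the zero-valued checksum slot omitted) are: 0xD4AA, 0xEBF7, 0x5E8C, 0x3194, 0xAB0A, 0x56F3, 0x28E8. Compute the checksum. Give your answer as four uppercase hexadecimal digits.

One's-complement addition (fold any carry out of bit 15 back into bit 0):
  0xD4AA + 0xEBF7 = 0x1C0A1 → wrap carry → 0xC0A2
  0xC0A2 + 0x5E8C = 0x11F2E → wrap carry → 0x1F2F
  0x1F2F + 0x3194 = 0x050C3
  0x50C3 + 0xAB0A = 0x0FBCD
  0xFBCD + 0x56F3 = 0x152C0 → wrap carry → 0x52C1
  0x52C1 + 0x28E8 = 0x07BA9
One's-complement sum = 0x7BA9.
Checksum = ~0x7BA9 & 0xFFFF = 0x8456.

8456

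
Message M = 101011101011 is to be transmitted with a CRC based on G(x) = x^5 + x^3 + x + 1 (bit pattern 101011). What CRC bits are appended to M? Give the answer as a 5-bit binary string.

Append 5 zeros: 10101110101100000. Divide by 101011 (XOR where the leading bit is 1):
  pos 0: 101011 XOR 101011 = 000000
  pos 6: 101011 XOR 101011 = 000000
Remainder (last 5 bits) = 00000. This is the CRC / FCS.

00000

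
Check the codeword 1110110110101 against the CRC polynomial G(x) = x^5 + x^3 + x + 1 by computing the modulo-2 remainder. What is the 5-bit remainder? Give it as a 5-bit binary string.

Modulo-2 division of 1110110110101 by 101011:
  pos 0: 111011 XOR 101011 = 010000
  pos 1: 100000 XOR 101011 = 001011
  pos 3: 101111 XOR 101011 = 000100
  pos 6: 100010 XOR 101011 = 001001
Remainder = 10011 (nonzero — an error is detected).

10011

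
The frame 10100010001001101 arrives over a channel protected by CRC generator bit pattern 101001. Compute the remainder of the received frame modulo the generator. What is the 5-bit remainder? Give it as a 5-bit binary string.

Modulo-2 division of 10100010001001101 by 101001:
  pos 0: 101000 XOR 101001 = 000001
  pos 5: 110001 XOR 101001 = 011000
  pos 6: 110000 XOR 101001 = 011001
  pos 7: 110010 XOR 101001 = 011011
  pos 8: 110111 XOR 101001 = 011110
  pos 9: 111101 XOR 101001 = 010100
  pos 10: 101000 XOR 101001 = 000001
Remainder = 00011 (nonzero — an error is detected).

00011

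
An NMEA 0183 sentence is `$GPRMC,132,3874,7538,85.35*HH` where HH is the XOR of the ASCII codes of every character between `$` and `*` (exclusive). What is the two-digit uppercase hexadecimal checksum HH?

XOR the ASCII codes of the payload characters:
  'G' = 0x47 → acc = 0x47
  'P' = 0x50 → acc = 0x17
  'R' = 0x52 → acc = 0x45
  'M' = 0x4D → acc = 0x08
  'C' = 0x43 → acc = 0x4B
  ',' = 0x2C → acc = 0x67
  '1' = 0x31 → acc = 0x56
  '3' = 0x33 → acc = 0x65
  '2' = 0x32 → acc = 0x57
  ',' = 0x2C → acc = 0x7B
  '3' = 0x33 → acc = 0x48
  '8' = 0x38 → acc = 0x70
  '7' = 0x37 → acc = 0x47
  '4' = 0x34 → acc = 0x73
  ',' = 0x2C → acc = 0x5F
  '7' = 0x37 → acc = 0x68
  '5' = 0x35 → acc = 0x5D
  '3' = 0x33 → acc = 0x6E
  '8' = 0x38 → acc = 0x56
  ',' = 0x2C → acc = 0x7A
  '8' = 0x38 → acc = 0x42
  '5' = 0x35 → acc = 0x77
  '.' = 0x2E → acc = 0x59
  '3' = 0x33 → acc = 0x6A
  '5' = 0x35 → acc = 0x5F
Checksum = 0x5F.

5F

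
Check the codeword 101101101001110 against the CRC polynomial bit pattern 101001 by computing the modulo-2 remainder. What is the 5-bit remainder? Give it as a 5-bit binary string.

Modulo-2 division of 101101101001110 by 101001:
  pos 0: 101101 XOR 101001 = 000100
  pos 3: 100101 XOR 101001 = 001100
  pos 5: 110000 XOR 101001 = 011001
  pos 6: 110011 XOR 101001 = 011010
  pos 7: 110101 XOR 101001 = 011100
  pos 8: 111001 XOR 101001 = 010000
  pos 9: 100000 XOR 101001 = 001001
Remainder = 01001 (nonzero — an error is detected).

01001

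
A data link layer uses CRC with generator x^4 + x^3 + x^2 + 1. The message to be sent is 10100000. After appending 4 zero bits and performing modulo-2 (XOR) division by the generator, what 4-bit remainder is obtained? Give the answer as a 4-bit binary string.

Append 4 zeros: 101000000000. Divide by 11101 (XOR where the leading bit is 1):
  pos 0: 10100 XOR 11101 = 01001
  pos 1: 10010 XOR 11101 = 01111
  pos 2: 11110 XOR 11101 = 00011
  pos 5: 11000 XOR 11101 = 00101
  pos 7: 10100 XOR 11101 = 01001
Remainder (last 4 bits) = 1001. This is the CRC / FCS.

1001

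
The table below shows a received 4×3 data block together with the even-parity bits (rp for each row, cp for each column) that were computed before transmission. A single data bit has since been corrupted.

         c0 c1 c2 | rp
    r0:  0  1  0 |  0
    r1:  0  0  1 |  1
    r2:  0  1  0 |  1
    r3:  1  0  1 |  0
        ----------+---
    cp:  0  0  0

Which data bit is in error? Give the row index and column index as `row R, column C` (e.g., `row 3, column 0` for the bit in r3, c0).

row 0, column 0

Recompute each row's even parity and compare to rp:
  r0: data parity 1, sent rp 0 → mismatch
  r1: data parity 1, sent rp 1 → ok
  r2: data parity 1, sent rp 1 → ok
  r3: data parity 0, sent rp 0 → ok
Recompute each column's even parity and compare to cp:
  c0: data parity 1, sent cp 0 → mismatch
  c1: data parity 0, sent cp 0 → ok
  c2: data parity 0, sent cp 0 → ok
Exactly one row (r0) and one column (c0) fail → the flipped bit is at their intersection.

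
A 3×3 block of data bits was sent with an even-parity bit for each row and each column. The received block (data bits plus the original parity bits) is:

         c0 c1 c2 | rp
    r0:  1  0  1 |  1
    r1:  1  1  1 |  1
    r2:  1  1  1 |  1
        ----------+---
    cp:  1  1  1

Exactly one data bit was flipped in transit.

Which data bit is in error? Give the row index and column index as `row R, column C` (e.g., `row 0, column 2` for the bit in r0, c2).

Recompute each row's even parity and compare to rp:
  r0: data parity 0, sent rp 1 → mismatch
  r1: data parity 1, sent rp 1 → ok
  r2: data parity 1, sent rp 1 → ok
Recompute each column's even parity and compare to cp:
  c0: data parity 1, sent cp 1 → ok
  c1: data parity 0, sent cp 1 → mismatch
  c2: data parity 1, sent cp 1 → ok
Exactly one row (r0) and one column (c1) fail → the flipped bit is at their intersection.

row 0, column 1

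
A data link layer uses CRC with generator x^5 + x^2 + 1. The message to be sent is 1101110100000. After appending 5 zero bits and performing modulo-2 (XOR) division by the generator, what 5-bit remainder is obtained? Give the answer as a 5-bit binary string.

10110

Append 5 zeros: 110111010000000000. Divide by 100101 (XOR where the leading bit is 1):
  pos 0: 110111 XOR 100101 = 010010
  pos 1: 100100 XOR 100101 = 000001
  pos 6: 110000 XOR 100101 = 010101
  pos 7: 101010 XOR 100101 = 001111
  pos 9: 111100 XOR 100101 = 011001
  pos 10: 110010 XOR 100101 = 010111
  pos 11: 101110 XOR 100101 = 001011
Remainder (last 5 bits) = 10110. This is the CRC / FCS.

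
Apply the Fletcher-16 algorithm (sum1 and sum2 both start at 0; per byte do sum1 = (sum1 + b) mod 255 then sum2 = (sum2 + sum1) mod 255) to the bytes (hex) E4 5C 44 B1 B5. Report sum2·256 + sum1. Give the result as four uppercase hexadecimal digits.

CFEC

Running sums (mod 255):
  after byte 0 (E4): sum1=228, sum2=228
  after byte 1 (5C): sum1=65, sum2=38
  after byte 2 (44): sum1=133, sum2=171
  after byte 3 (B1): sum1=55, sum2=226
  after byte 4 (B5): sum1=236, sum2=207
Checksum = sum2·256 + sum1 = 207·256 + 236 = 53228 = 0xCFEC.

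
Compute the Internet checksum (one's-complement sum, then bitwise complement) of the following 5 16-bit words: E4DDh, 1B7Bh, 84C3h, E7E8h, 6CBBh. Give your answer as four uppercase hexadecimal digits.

263F

One's-complement addition (fold any carry out of bit 15 back into bit 0):
  0xE4DD + 0x1B7B = 0x10058 → wrap carry → 0x0059
  0x0059 + 0x84C3 = 0x0851C
  0x851C + 0xE7E8 = 0x16D04 → wrap carry → 0x6D05
  0x6D05 + 0x6CBB = 0x0D9C0
One's-complement sum = 0xD9C0.
Checksum = ~0xD9C0 & 0xFFFF = 0x263F.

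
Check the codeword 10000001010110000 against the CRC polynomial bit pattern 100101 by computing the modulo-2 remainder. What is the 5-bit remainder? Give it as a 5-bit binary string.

00000

Modulo-2 division of 10000001010110000 by 100101:
  pos 0: 100000 XOR 100101 = 000101
  pos 3: 101010 XOR 100101 = 001111
  pos 5: 111110 XOR 100101 = 011011
  pos 6: 110111 XOR 100101 = 010010
  pos 7: 100101 XOR 100101 = 000000
Remainder = 00000 (zero — the frame passes the CRC check).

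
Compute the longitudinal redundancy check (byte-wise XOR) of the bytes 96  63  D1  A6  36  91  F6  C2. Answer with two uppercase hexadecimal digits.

XOR the bytes together:
  start with 0x96
  0x96 ⊕ 0x63 = 0xF5
  0xF5 ⊕ 0xD1 = 0x24
  0x24 ⊕ 0xA6 = 0x82
  0x82 ⊕ 0x36 = 0xB4
  0xB4 ⊕ 0x91 = 0x25
  0x25 ⊕ 0xF6 = 0xD3
  0xD3 ⊕ 0xC2 = 0x11

11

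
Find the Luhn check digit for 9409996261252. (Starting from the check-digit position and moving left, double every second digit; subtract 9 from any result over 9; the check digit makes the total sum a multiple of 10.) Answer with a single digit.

Partial digits right→left: 2 5 2 1 6 2 6 9 9 9 0 4 9
Double every second digit counting from the check-digit position (so the 1st, 3rd, 5th, ... of the partial from the right).
  doubled (with −9 where >9): 4 4 3 3 9 0 9 → sum 32
  kept as-is: 5 1 2 9 9 4 → sum 30
Total = 32 + 30 = 62.
Check digit = (10 − (62 mod 10)) mod 10 = 8.

8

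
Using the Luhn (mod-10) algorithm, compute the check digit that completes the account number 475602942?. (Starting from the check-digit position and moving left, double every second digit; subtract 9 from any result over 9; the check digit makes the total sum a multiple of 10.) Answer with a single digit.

Partial digits right→left: 2 4 9 2 0 6 5 7 4
Double every second digit counting from the check-digit position (so the 1st, 3rd, 5th, ... of the partial from the right).
  doubled (with −9 where >9): 4 9 0 1 8 → sum 22
  kept as-is: 4 2 6 7 → sum 19
Total = 22 + 19 = 41.
Check digit = (10 − (41 mod 10)) mod 10 = 9.

9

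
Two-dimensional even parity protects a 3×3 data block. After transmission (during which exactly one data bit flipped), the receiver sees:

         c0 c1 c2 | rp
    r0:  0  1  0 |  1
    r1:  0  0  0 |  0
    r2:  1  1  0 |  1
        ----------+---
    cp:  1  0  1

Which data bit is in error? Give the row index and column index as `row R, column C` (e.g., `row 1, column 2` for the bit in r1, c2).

Recompute each row's even parity and compare to rp:
  r0: data parity 1, sent rp 1 → ok
  r1: data parity 0, sent rp 0 → ok
  r2: data parity 0, sent rp 1 → mismatch
Recompute each column's even parity and compare to cp:
  c0: data parity 1, sent cp 1 → ok
  c1: data parity 0, sent cp 0 → ok
  c2: data parity 0, sent cp 1 → mismatch
Exactly one row (r2) and one column (c2) fail → the flipped bit is at their intersection.

row 2, column 2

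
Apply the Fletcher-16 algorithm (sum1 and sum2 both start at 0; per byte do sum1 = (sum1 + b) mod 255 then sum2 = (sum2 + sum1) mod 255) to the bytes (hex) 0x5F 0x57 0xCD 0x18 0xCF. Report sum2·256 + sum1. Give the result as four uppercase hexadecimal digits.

A36C

Running sums (mod 255):
  after byte 0 (0x5F): sum1=95, sum2=95
  after byte 1 (0x57): sum1=182, sum2=22
  after byte 2 (0xCD): sum1=132, sum2=154
  after byte 3 (0x18): sum1=156, sum2=55
  after byte 4 (0xCF): sum1=108, sum2=163
Checksum = sum2·256 + sum1 = 163·256 + 108 = 41836 = 0xA36C.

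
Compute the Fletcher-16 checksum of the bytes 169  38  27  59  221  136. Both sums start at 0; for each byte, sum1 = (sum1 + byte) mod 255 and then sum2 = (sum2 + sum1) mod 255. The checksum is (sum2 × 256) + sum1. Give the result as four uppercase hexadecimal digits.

1B8C

Running sums (mod 255):
  after byte 0 (169): sum1=169, sum2=169
  after byte 1 (38): sum1=207, sum2=121
  after byte 2 (27): sum1=234, sum2=100
  after byte 3 (59): sum1=38, sum2=138
  after byte 4 (221): sum1=4, sum2=142
  after byte 5 (136): sum1=140, sum2=27
Checksum = sum2·256 + sum1 = 27·256 + 140 = 7052 = 0x1B8C.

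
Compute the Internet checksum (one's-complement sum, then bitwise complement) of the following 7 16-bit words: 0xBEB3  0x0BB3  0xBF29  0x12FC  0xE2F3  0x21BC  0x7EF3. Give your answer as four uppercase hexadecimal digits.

One's-complement addition (fold any carry out of bit 15 back into bit 0):
  0xBEB3 + 0x0BB3 = 0x0CA66
  0xCA66 + 0xBF29 = 0x1898F → wrap carry → 0x8990
  0x8990 + 0x12FC = 0x09C8C
  0x9C8C + 0xE2F3 = 0x17F7F → wrap carry → 0x7F80
  0x7F80 + 0x21BC = 0x0A13C
  0xA13C + 0x7EF3 = 0x1202F → wrap carry → 0x2030
One's-complement sum = 0x2030.
Checksum = ~0x2030 & 0xFFFF = 0xDFCF.

DFCF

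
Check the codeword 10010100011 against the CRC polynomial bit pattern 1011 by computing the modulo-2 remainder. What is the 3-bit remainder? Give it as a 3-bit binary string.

110

Modulo-2 division of 10010100011 by 1011:
  pos 0: 1001 XOR 1011 = 0010
  pos 2: 1001 XOR 1011 = 0010
  pos 4: 1000 XOR 1011 = 0011
  pos 6: 1101 XOR 1011 = 0110
  pos 7: 1101 XOR 1011 = 0110
Remainder = 110 (nonzero — an error is detected).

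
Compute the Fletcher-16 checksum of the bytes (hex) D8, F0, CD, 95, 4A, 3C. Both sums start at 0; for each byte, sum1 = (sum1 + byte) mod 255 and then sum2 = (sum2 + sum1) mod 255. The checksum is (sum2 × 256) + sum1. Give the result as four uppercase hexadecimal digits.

92B3

Running sums (mod 255):
  after byte 0 (D8): sum1=216, sum2=216
  after byte 1 (F0): sum1=201, sum2=162
  after byte 2 (CD): sum1=151, sum2=58
  after byte 3 (95): sum1=45, sum2=103
  after byte 4 (4A): sum1=119, sum2=222
  after byte 5 (3C): sum1=179, sum2=146
Checksum = sum2·256 + sum1 = 146·256 + 179 = 37555 = 0x92B3.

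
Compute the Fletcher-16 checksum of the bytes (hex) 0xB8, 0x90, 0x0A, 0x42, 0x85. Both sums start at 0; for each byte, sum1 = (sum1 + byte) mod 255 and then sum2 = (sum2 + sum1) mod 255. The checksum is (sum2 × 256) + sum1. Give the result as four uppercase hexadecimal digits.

061B

Running sums (mod 255):
  after byte 0 (0xB8): sum1=184, sum2=184
  after byte 1 (0x90): sum1=73, sum2=2
  after byte 2 (0x0A): sum1=83, sum2=85
  after byte 3 (0x42): sum1=149, sum2=234
  after byte 4 (0x85): sum1=27, sum2=6
Checksum = sum2·256 + sum1 = 6·256 + 27 = 1563 = 0x061B.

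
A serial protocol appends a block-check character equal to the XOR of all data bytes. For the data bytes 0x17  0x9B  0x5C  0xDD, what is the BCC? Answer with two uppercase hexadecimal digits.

XOR the bytes together:
  start with 0x17
  0x17 ⊕ 0x9B = 0x8C
  0x8C ⊕ 0x5C = 0xD0
  0xD0 ⊕ 0xDD = 0x0D

0D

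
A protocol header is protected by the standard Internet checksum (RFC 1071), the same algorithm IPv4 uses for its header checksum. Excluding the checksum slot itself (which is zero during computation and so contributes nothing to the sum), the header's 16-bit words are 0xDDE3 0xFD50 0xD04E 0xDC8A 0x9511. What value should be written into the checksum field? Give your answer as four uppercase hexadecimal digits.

One's-complement addition (fold any carry out of bit 15 back into bit 0):
  0xDDE3 + 0xFD50 = 0x1DB33 → wrap carry → 0xDB34
  0xDB34 + 0xD04E = 0x1AB82 → wrap carry → 0xAB83
  0xAB83 + 0xDC8A = 0x1880D → wrap carry → 0x880E
  0x880E + 0x9511 = 0x11D1F → wrap carry → 0x1D20
One's-complement sum = 0x1D20.
Checksum = ~0x1D20 & 0xFFFF = 0xE2DF.

E2DF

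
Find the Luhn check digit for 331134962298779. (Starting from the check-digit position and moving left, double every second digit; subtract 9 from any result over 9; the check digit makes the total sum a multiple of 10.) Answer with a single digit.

9

Partial digits right→left: 9 7 7 8 9 2 2 6 9 4 3 1 1 3 3
Double every second digit counting from the check-digit position (so the 1st, 3rd, 5th, ... of the partial from the right).
  doubled (with −9 where >9): 9 5 9 4 9 6 2 6 → sum 50
  kept as-is: 7 8 2 6 4 1 3 → sum 31
Total = 50 + 31 = 81.
Check digit = (10 − (81 mod 10)) mod 10 = 9.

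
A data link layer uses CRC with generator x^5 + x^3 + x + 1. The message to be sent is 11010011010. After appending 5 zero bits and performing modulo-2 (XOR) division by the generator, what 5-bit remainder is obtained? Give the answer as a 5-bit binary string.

01010

Append 5 zeros: 1101001101000000. Divide by 101011 (XOR where the leading bit is 1):
  pos 0: 110100 XOR 101011 = 011111
  pos 1: 111111 XOR 101011 = 010100
  pos 2: 101001 XOR 101011 = 000010
  pos 6: 100100 XOR 101011 = 001111
  pos 8: 111100 XOR 101011 = 010111
  pos 9: 101110 XOR 101011 = 000101
Remainder (last 5 bits) = 01010. This is the CRC / FCS.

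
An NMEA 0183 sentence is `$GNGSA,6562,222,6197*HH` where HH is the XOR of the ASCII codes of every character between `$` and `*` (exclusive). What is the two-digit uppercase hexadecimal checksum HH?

XOR the ASCII codes of the payload characters:
  'G' = 0x47 → acc = 0x47
  'N' = 0x4E → acc = 0x09
  'G' = 0x47 → acc = 0x4E
  'S' = 0x53 → acc = 0x1D
  'A' = 0x41 → acc = 0x5C
  ',' = 0x2C → acc = 0x70
  '6' = 0x36 → acc = 0x46
  '5' = 0x35 → acc = 0x73
  '6' = 0x36 → acc = 0x45
  '2' = 0x32 → acc = 0x77
  ',' = 0x2C → acc = 0x5B
  '2' = 0x32 → acc = 0x69
  '2' = 0x32 → acc = 0x5B
  '2' = 0x32 → acc = 0x69
  ',' = 0x2C → acc = 0x45
  '6' = 0x36 → acc = 0x73
  '1' = 0x31 → acc = 0x42
  '9' = 0x39 → acc = 0x7B
  '7' = 0x37 → acc = 0x4C
Checksum = 0x4C.

4C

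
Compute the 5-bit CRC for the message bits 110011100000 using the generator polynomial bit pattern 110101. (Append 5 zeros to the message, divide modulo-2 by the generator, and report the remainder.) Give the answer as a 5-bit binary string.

10110

Append 5 zeros: 11001110000000000. Divide by 110101 (XOR where the leading bit is 1):
  pos 0: 110011 XOR 110101 = 000110
  pos 3: 110100 XOR 110101 = 000001
  pos 8: 100000 XOR 110101 = 010101
  pos 9: 101010 XOR 110101 = 011111
  pos 10: 111110 XOR 110101 = 001011
Remainder (last 5 bits) = 10110. This is the CRC / FCS.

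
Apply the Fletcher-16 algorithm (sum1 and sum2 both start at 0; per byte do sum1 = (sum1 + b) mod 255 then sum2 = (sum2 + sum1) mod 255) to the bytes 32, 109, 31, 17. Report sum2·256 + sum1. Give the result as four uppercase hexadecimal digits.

18BD

Running sums (mod 255):
  after byte 0 (32): sum1=32, sum2=32
  after byte 1 (109): sum1=141, sum2=173
  after byte 2 (31): sum1=172, sum2=90
  after byte 3 (17): sum1=189, sum2=24
Checksum = sum2·256 + sum1 = 24·256 + 189 = 6333 = 0x18BD.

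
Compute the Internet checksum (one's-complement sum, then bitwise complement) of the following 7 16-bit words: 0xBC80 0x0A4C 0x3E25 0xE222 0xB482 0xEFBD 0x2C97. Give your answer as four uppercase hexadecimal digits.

One's-complement addition (fold any carry out of bit 15 back into bit 0):
  0xBC80 + 0x0A4C = 0x0C6CC
  0xC6CC + 0x3E25 = 0x104F1 → wrap carry → 0x04F2
  0x04F2 + 0xE222 = 0x0E714
  0xE714 + 0xB482 = 0x19B96 → wrap carry → 0x9B97
  0x9B97 + 0xEFBD = 0x18B54 → wrap carry → 0x8B55
  0x8B55 + 0x2C97 = 0x0B7EC
One's-complement sum = 0xB7EC.
Checksum = ~0xB7EC & 0xFFFF = 0x4813.

4813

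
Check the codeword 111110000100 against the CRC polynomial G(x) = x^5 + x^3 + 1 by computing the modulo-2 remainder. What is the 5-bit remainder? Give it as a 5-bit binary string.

Modulo-2 division of 111110000100 by 101001:
  pos 0: 111110 XOR 101001 = 010111
  pos 1: 101110 XOR 101001 = 000111
  pos 4: 111001 XOR 101001 = 010000
  pos 5: 100000 XOR 101001 = 001001
Remainder = 10010 (nonzero — an error is detected).

10010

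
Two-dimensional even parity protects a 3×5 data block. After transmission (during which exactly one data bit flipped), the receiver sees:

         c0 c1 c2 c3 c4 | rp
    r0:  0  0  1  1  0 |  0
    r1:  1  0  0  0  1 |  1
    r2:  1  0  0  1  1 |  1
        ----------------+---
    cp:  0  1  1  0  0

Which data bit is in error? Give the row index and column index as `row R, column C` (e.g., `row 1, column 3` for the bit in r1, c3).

row 1, column 1

Recompute each row's even parity and compare to rp:
  r0: data parity 0, sent rp 0 → ok
  r1: data parity 0, sent rp 1 → mismatch
  r2: data parity 1, sent rp 1 → ok
Recompute each column's even parity and compare to cp:
  c0: data parity 0, sent cp 0 → ok
  c1: data parity 0, sent cp 1 → mismatch
  c2: data parity 1, sent cp 1 → ok
  c3: data parity 0, sent cp 0 → ok
  c4: data parity 0, sent cp 0 → ok
Exactly one row (r1) and one column (c1) fail → the flipped bit is at their intersection.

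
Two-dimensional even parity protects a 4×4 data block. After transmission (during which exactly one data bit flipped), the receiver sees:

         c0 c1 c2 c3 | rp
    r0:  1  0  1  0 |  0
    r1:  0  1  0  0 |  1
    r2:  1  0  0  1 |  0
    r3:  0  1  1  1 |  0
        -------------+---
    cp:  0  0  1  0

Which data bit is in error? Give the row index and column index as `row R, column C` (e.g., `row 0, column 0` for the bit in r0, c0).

Recompute each row's even parity and compare to rp:
  r0: data parity 0, sent rp 0 → ok
  r1: data parity 1, sent rp 1 → ok
  r2: data parity 0, sent rp 0 → ok
  r3: data parity 1, sent rp 0 → mismatch
Recompute each column's even parity and compare to cp:
  c0: data parity 0, sent cp 0 → ok
  c1: data parity 0, sent cp 0 → ok
  c2: data parity 0, sent cp 1 → mismatch
  c3: data parity 0, sent cp 0 → ok
Exactly one row (r3) and one column (c2) fail → the flipped bit is at their intersection.

row 3, column 2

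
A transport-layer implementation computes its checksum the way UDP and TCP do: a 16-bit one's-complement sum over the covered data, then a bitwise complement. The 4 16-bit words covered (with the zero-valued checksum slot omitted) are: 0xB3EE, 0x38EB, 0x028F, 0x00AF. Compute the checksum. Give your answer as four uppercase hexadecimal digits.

0FE8

One's-complement addition (fold any carry out of bit 15 back into bit 0):
  0xB3EE + 0x38EB = 0x0ECD9
  0xECD9 + 0x028F = 0x0EF68
  0xEF68 + 0x00AF = 0x0F017
One's-complement sum = 0xF017.
Checksum = ~0xF017 & 0xFFFF = 0x0FE8.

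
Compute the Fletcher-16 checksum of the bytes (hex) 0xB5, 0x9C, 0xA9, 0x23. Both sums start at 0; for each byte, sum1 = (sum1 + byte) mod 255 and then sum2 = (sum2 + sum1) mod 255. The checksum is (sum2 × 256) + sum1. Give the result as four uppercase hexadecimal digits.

231F

Running sums (mod 255):
  after byte 0 (0xB5): sum1=181, sum2=181
  after byte 1 (0x9C): sum1=82, sum2=8
  after byte 2 (0xA9): sum1=251, sum2=4
  after byte 3 (0x23): sum1=31, sum2=35
Checksum = sum2·256 + sum1 = 35·256 + 31 = 8991 = 0x231F.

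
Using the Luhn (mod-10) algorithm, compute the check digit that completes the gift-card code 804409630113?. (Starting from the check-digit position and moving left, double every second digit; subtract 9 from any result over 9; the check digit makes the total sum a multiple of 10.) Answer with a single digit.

0

Partial digits right→left: 3 1 1 0 3 6 9 0 4 4 0 8
Double every second digit counting from the check-digit position (so the 1st, 3rd, 5th, ... of the partial from the right).
  doubled (with −9 where >9): 6 2 6 9 8 0 → sum 31
  kept as-is: 1 0 6 0 4 8 → sum 19
Total = 31 + 19 = 50.
Check digit = (10 − (50 mod 10)) mod 10 = 0.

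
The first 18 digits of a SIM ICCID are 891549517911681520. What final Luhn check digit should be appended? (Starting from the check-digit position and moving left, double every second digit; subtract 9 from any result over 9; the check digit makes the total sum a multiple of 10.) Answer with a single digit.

5

Partial digits right→left: 0 2 5 1 8 6 1 1 9 7 1 5 9 4 5 1 9 8
Double every second digit counting from the check-digit position (so the 1st, 3rd, 5th, ... of the partial from the right).
  doubled (with −9 where >9): 0 1 7 2 9 2 9 1 9 → sum 40
  kept as-is: 2 1 6 1 7 5 4 1 8 → sum 35
Total = 40 + 35 = 75.
Check digit = (10 − (75 mod 10)) mod 10 = 5.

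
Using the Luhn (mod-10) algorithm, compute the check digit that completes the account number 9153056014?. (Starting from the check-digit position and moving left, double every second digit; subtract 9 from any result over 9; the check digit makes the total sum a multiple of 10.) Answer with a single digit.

2

Partial digits right→left: 4 1 0 6 5 0 3 5 1 9
Double every second digit counting from the check-digit position (so the 1st, 3rd, 5th, ... of the partial from the right).
  doubled (with −9 where >9): 8 0 1 6 2 → sum 17
  kept as-is: 1 6 0 5 9 → sum 21
Total = 17 + 21 = 38.
Check digit = (10 − (38 mod 10)) mod 10 = 2.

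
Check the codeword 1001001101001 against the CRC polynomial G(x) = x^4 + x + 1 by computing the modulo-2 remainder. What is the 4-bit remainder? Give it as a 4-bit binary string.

Modulo-2 division of 1001001101001 by 10011:
  pos 0: 10010 XOR 10011 = 00001
  pos 4: 10110 XOR 10011 = 00101
  pos 6: 10110 XOR 10011 = 00101
  pos 8: 10101 XOR 10011 = 00110
Remainder = 0110 (nonzero — an error is detected).

0110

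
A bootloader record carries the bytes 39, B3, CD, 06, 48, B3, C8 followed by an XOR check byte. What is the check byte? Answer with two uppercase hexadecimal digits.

72

XOR the bytes together:
  start with 0x39
  0x39 ⊕ 0xB3 = 0x8A
  0x8A ⊕ 0xCD = 0x47
  0x47 ⊕ 0x06 = 0x41
  0x41 ⊕ 0x48 = 0x09
  0x09 ⊕ 0xB3 = 0xBA
  0xBA ⊕ 0xC8 = 0x72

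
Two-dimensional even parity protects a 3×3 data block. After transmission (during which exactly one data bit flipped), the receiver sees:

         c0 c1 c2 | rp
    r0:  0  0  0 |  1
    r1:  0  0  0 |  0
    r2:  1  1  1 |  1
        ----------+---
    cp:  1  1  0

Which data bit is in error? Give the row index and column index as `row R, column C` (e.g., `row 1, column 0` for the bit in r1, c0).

row 0, column 2

Recompute each row's even parity and compare to rp:
  r0: data parity 0, sent rp 1 → mismatch
  r1: data parity 0, sent rp 0 → ok
  r2: data parity 1, sent rp 1 → ok
Recompute each column's even parity and compare to cp:
  c0: data parity 1, sent cp 1 → ok
  c1: data parity 1, sent cp 1 → ok
  c2: data parity 1, sent cp 0 → mismatch
Exactly one row (r0) and one column (c2) fail → the flipped bit is at their intersection.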